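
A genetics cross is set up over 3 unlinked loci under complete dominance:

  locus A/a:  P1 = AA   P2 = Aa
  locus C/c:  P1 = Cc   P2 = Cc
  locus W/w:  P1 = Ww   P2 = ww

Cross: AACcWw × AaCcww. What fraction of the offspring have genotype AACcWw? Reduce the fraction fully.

AACcWw gametes: ACW×2, ACw×2, AcW×2, Acw×2
AaCcww gametes: ACw×2, Acw×2, aCw×2, acw×2
AACcWw×AaCcww grid (8·8=64): AACCWw=4 AACCww=4 AACcWw=8 AACcww=8 AAccWw=4 AAccww=4 AaCCWw=4 AaCCww=4 AaCcWw=8 AaCcww=8 AaccWw=4 Aaccww=4
AACcWw hits 8/64; gcd=8; 8÷8/64÷8 = 1/8

P(AACcWw) = 1/8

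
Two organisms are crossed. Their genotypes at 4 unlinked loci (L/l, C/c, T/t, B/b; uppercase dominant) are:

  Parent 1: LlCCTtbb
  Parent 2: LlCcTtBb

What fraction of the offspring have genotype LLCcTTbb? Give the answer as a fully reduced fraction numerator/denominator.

P(LLCcTTbb) = 1/64

LlCCTtbb gametes: LCTb×4, LCtb×4, lCTb×4, lCtb×4
LlCcTtBb gametes: LCTB×1, LCTb×1, LCtB×1, LCtb×1, LcTB×1, LcTb×1, LctB×1, Lctb×1, lCTB×1, lCTb×1, lCtB×1, lCtb×1, lcTB×1, lcTb×1, lctB×1, lctb×1
LlCCTtbb×LlCcTtBb grid (16·16=256): LLCCTTBb=4 LLCCTTbb=4 LLCCTtBb=8 LLCCTtbb=8 LLCCttBb=4 LLCCttbb=4 LLCcTTBb=4 LLCcTTbb=4 LLCcTtBb=8 LLCcTtbb=8 LLCcttBb=4 LLCcttbb=4 LlCCTTBb=8 LlCCTTbb=8 LlCCTtBb=16 LlCCTtbb=16 LlCCttBb=8 LlCCttbb=8 LlCcTTBb=8 LlCcTTbb=8 LlCcTtBb=16 LlCcTtbb=16 LlCcttBb=8 LlCcttbb=8 llCCTTBb=4 llCCTTbb=4 llCCTtBb=8 llCCTtbb=8 llCCttBb=4 llCCttbb=4 llCcTTBb=4 llCcTTbb=4 llCcTtBb=8 llCcTtbb=8 llCcttBb=4 llCcttbb=4
LLCcTTbb hits 4/256; gcd=4; 4÷4/256÷4 = 1/64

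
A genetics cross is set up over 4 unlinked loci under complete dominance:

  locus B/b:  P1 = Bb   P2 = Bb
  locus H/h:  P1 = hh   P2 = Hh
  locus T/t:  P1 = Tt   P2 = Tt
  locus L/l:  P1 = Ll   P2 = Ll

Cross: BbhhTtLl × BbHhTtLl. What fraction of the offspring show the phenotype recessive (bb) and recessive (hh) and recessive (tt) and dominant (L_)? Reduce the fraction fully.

BbhhTtLl gametes: BhTL×2, BhTl×2, BhtL×2, Bhtl×2, bhTL×2, bhTl×2, bhtL×2, bhtl×2
BbHhTtLl gametes: BHTL×1, BHTl×1, BHtL×1, BHtl×1, BhTL×1, BhTl×1, BhtL×1, Bhtl×1, bHTL×1, bHTl×1, bHtL×1, bHtl×1, bhTL×1, bhTl×1, bhtL×1, bhtl×1
BbhhTtLl×BbHhTtLl grid (16·16=256): BBHhTTLL=2 BBHhTTLl=4 BBHhTTll=2 BBHhTtLL=4 BBHhTtLl=8 BBHhTtll=4 BBHhttLL=2 BBHhttLl=4 BBHhttll=2 BBhhTTLL=2 BBhhTTLl=4 BBhhTTll=2 BBhhTtLL=4 BBhhTtLl=8 BBhhTtll=4 BBhhttLL=2 BBhhttLl=4 BBhhttll=2 BbHhTTLL=4 BbHhTTLl=8 BbHhTTll=4 BbHhTtLL=8 BbHhTtLl=16 BbHhTtll=8 BbHhttLL=4 BbHhttLl=8 BbHhttll=4 BbhhTTLL=4 BbhhTTLl=8 BbhhTTll=4 BbhhTtLL=8 BbhhTtLl=16 BbhhTtll=8 BbhhttLL=4 BbhhttLl=8 Bbhhttll=4 bbHhTTLL=2 bbHhTTLl=4 bbHhTTll=2 bbHhTtLL=4 bbHhTtLl=8 bbHhTtll=4 bbHhttLL=2 bbHhttLl=4 bbHhttll=2 bbhhTTLL=2 bbhhTTLl=4 bbhhTTll=2 bbhhTtLL=4 bbhhTtLl=8 bbhhTtll=4 bbhhttLL=2 bbhhttLl=4 bbhhttll=2
bb hh tt L_ hits 6/256; gcd=2; 6÷2/256÷2 = 3/128

P(bb hh tt L_) = 3/128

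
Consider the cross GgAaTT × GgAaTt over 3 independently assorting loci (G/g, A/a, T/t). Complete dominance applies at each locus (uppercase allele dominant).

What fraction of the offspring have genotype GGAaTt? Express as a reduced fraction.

GgAaTT gametes: GAT×2, GaT×2, gAT×2, gaT×2
GgAaTt gametes: GAT×1, GAt×1, GaT×1, Gat×1, gAT×1, gAt×1, gaT×1, gat×1
GgAaTT×GgAaTt grid (8·8=64): GGAATT=2 GGAATt=2 GGAaTT=4 GGAaTt=4 GGaaTT=2 GGaaTt=2 GgAATT=4 GgAATt=4 GgAaTT=8 GgAaTt=8 GgaaTT=4 GgaaTt=4 ggAATT=2 ggAATt=2 ggAaTT=4 ggAaTt=4 ggaaTT=2 ggaaTt=2
GGAaTt hits 4/64; gcd=4; 4÷4/64÷4 = 1/16

P(GGAaTt) = 1/16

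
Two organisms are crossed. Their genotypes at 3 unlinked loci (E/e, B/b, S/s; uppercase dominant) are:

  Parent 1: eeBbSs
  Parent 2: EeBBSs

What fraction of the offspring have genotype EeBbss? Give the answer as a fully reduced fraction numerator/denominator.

P(EeBbss) = 1/16

eeBbSs gametes: eBS×2, eBs×2, ebS×2, ebs×2
EeBBSs gametes: EBS×2, EBs×2, eBS×2, eBs×2
eeBbSs×EeBBSs grid (8·8=64): EeBBSS=4 EeBBSs=8 EeBBss=4 EeBbSS=4 EeBbSs=8 EeBbss=4 eeBBSS=4 eeBBSs=8 eeBBss=4 eeBbSS=4 eeBbSs=8 eeBbss=4
EeBbss hits 4/64; gcd=4; 4÷4/64÷4 = 1/16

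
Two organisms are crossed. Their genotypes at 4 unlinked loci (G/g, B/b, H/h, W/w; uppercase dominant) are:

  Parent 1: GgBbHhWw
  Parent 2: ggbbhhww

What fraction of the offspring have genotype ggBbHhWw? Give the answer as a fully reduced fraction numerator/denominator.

GgBbHhWw gametes: GBHW×1, GBHw×1, GBhW×1, GBhw×1, GbHW×1, GbHw×1, GbhW×1, Gbhw×1, gBHW×1, gBHw×1, gBhW×1, gBhw×1, gbHW×1, gbHw×1, gbhW×1, gbhw×1
ggbbhhww gametes: gbhw×16
GgBbHhWw×ggbbhhww grid (16·16=256): GgBbHhWw=16 GgBbHhww=16 GgBbhhWw=16 GgBbhhww=16 GgbbHhWw=16 GgbbHhww=16 GgbbhhWw=16 Ggbbhhww=16 ggBbHhWw=16 ggBbHhww=16 ggBbhhWw=16 ggBbhhww=16 ggbbHhWw=16 ggbbHhww=16 ggbbhhWw=16 ggbbhhww=16
ggBbHhWw hits 16/256; gcd=16; 16÷16/256÷16 = 1/16

P(ggBbHhWw) = 1/16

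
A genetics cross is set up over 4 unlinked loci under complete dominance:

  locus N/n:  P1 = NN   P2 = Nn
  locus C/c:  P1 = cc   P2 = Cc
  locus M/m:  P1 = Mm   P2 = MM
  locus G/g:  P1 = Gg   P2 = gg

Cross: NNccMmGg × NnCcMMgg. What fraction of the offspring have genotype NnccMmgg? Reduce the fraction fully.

NNccMmGg gametes: NcMG×4, NcMg×4, NcmG×4, Ncmg×4
NnCcMMgg gametes: NCMg×4, NcMg×4, nCMg×4, ncMg×4
NNccMmGg×NnCcMMgg grid (16·16=256): NNCcMMGg=16 NNCcMMgg=16 NNCcMmGg=16 NNCcMmgg=16 NNccMMGg=16 NNccMMgg=16 NNccMmGg=16 NNccMmgg=16 NnCcMMGg=16 NnCcMMgg=16 NnCcMmGg=16 NnCcMmgg=16 NnccMMGg=16 NnccMMgg=16 NnccMmGg=16 NnccMmgg=16
NnccMmgg hits 16/256; gcd=16; 16÷16/256÷16 = 1/16

P(NnccMmgg) = 1/16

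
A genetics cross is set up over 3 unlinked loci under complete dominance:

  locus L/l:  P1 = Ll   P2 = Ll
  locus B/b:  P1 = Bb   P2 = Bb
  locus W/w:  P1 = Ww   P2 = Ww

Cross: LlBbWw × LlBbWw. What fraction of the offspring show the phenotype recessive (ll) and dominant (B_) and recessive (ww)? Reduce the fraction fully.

P(ll B_ ww) = 3/64

LlBbWw gametes: LBW×1, LBw×1, LbW×1, Lbw×1, lBW×1, lBw×1, lbW×1, lbw×1
LlBbWw gametes: LBW×1, LBw×1, LbW×1, Lbw×1, lBW×1, lBw×1, lbW×1, lbw×1
LlBbWw×LlBbWw grid (8·8=64): LLBBWW=1 LLBBWw=2 LLBBww=1 LLBbWW=2 LLBbWw=4 LLBbww=2 LLbbWW=1 LLbbWw=2 LLbbww=1 LlBBWW=2 LlBBWw=4 LlBBww=2 LlBbWW=4 LlBbWw=8 LlBbww=4 LlbbWW=2 LlbbWw=4 Llbbww=2 llBBWW=1 llBBWw=2 llBBww=1 llBbWW=2 llBbWw=4 llBbww=2 llbbWW=1 llbbWw=2 llbbww=1
ll B_ ww hits 3/64; gcd=1; 3÷1/64÷1 = 3/64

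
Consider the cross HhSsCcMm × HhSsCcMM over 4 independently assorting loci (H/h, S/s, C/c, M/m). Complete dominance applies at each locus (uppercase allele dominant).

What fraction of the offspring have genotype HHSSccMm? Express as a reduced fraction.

P(HHSSccMm) = 1/128

HhSsCcMm gametes: HSCM×1, HSCm×1, HScM×1, HScm×1, HsCM×1, HsCm×1, HscM×1, Hscm×1, hSCM×1, hSCm×1, hScM×1, hScm×1, hsCM×1, hsCm×1, hscM×1, hscm×1
HhSsCcMM gametes: HSCM×2, HScM×2, HsCM×2, HscM×2, hSCM×2, hScM×2, hsCM×2, hscM×2
HhSsCcMm×HhSsCcMM grid (16·16=256): HHSSCCMM=2 HHSSCCMm=2 HHSSCcMM=4 HHSSCcMm=4 HHSSccMM=2 HHSSccMm=2 HHSsCCMM=4 HHSsCCMm=4 HHSsCcMM=8 HHSsCcMm=8 HHSsccMM=4 HHSsccMm=4 HHssCCMM=2 HHssCCMm=2 HHssCcMM=4 HHssCcMm=4 HHssccMM=2 HHssccMm=2 HhSSCCMM=4 HhSSCCMm=4 HhSSCcMM=8 HhSSCcMm=8 HhSSccMM=4 HhSSccMm=4 HhSsCCMM=8 HhSsCCMm=8 HhSsCcMM=16 HhSsCcMm=16 HhSsccMM=8 HhSsccMm=8 HhssCCMM=4 HhssCCMm=4 HhssCcMM=8 HhssCcMm=8 HhssccMM=4 HhssccMm=4 hhSSCCMM=2 hhSSCCMm=2 hhSSCcMM=4 hhSSCcMm=4 hhSSccMM=2 hhSSccMm=2 hhSsCCMM=4 hhSsCCMm=4 hhSsCcMM=8 hhSsCcMm=8 hhSsccMM=4 hhSsccMm=4 hhssCCMM=2 hhssCCMm=2 hhssCcMM=4 hhssCcMm=4 hhssccMM=2 hhssccMm=2
HHSSccMm hits 2/256; gcd=2; 2÷2/256÷2 = 1/128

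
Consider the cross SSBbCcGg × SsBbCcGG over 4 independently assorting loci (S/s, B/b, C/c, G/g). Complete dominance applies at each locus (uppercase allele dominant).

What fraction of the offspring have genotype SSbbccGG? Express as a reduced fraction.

P(SSbbccGG) = 1/64

SSBbCcGg gametes: SBCG×2, SBCg×2, SBcG×2, SBcg×2, SbCG×2, SbCg×2, SbcG×2, Sbcg×2
SsBbCcGG gametes: SBCG×2, SBcG×2, SbCG×2, SbcG×2, sBCG×2, sBcG×2, sbCG×2, sbcG×2
SSBbCcGg×SsBbCcGG grid (16·16=256): SSBBCCGG=4 SSBBCCGg=4 SSBBCcGG=8 SSBBCcGg=8 SSBBccGG=4 SSBBccGg=4 SSBbCCGG=8 SSBbCCGg=8 SSBbCcGG=16 SSBbCcGg=16 SSBbccGG=8 SSBbccGg=8 SSbbCCGG=4 SSbbCCGg=4 SSbbCcGG=8 SSbbCcGg=8 SSbbccGG=4 SSbbccGg=4 SsBBCCGG=4 SsBBCCGg=4 SsBBCcGG=8 SsBBCcGg=8 SsBBccGG=4 SsBBccGg=4 SsBbCCGG=8 SsBbCCGg=8 SsBbCcGG=16 SsBbCcGg=16 SsBbccGG=8 SsBbccGg=8 SsbbCCGG=4 SsbbCCGg=4 SsbbCcGG=8 SsbbCcGg=8 SsbbccGG=4 SsbbccGg=4
SSbbccGG hits 4/256; gcd=4; 4÷4/256÷4 = 1/64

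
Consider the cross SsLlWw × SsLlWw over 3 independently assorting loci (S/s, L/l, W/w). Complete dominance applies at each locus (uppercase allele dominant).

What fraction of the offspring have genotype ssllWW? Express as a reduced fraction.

P(ssllWW) = 1/64

SsLlWw gametes: SLW×1, SLw×1, SlW×1, Slw×1, sLW×1, sLw×1, slW×1, slw×1
SsLlWw gametes: SLW×1, SLw×1, SlW×1, Slw×1, sLW×1, sLw×1, slW×1, slw×1
SsLlWw×SsLlWw grid (8·8=64): SSLLWW=1 SSLLWw=2 SSLLww=1 SSLlWW=2 SSLlWw=4 SSLlww=2 SSllWW=1 SSllWw=2 SSllww=1 SsLLWW=2 SsLLWw=4 SsLLww=2 SsLlWW=4 SsLlWw=8 SsLlww=4 SsllWW=2 SsllWw=4 Ssllww=2 ssLLWW=1 ssLLWw=2 ssLLww=1 ssLlWW=2 ssLlWw=4 ssLlww=2 ssllWW=1 ssllWw=2 ssllww=1
ssllWW hits 1/64; gcd=1; 1÷1/64÷1 = 1/64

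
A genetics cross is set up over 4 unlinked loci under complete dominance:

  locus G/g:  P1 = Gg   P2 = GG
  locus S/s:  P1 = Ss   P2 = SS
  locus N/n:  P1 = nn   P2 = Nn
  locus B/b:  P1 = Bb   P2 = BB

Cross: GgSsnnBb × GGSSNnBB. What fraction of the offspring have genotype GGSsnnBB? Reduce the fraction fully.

P(GGSsnnBB) = 1/16

GgSsnnBb gametes: GSnB×2, GSnb×2, GsnB×2, Gsnb×2, gSnB×2, gSnb×2, gsnB×2, gsnb×2
GGSSNnBB gametes: GSNB×8, GSnB×8
GgSsnnBb×GGSSNnBB grid (16·16=256): GGSSNnBB=16 GGSSNnBb=16 GGSSnnBB=16 GGSSnnBb=16 GGSsNnBB=16 GGSsNnBb=16 GGSsnnBB=16 GGSsnnBb=16 GgSSNnBB=16 GgSSNnBb=16 GgSSnnBB=16 GgSSnnBb=16 GgSsNnBB=16 GgSsNnBb=16 GgSsnnBB=16 GgSsnnBb=16
GGSsnnBB hits 16/256; gcd=16; 16÷16/256÷16 = 1/16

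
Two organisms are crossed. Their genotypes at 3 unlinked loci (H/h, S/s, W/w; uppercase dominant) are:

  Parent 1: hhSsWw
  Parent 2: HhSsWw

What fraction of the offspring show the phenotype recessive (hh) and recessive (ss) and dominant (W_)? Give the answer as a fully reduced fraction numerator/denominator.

hhSsWw gametes: hSW×2, hSw×2, hsW×2, hsw×2
HhSsWw gametes: HSW×1, HSw×1, HsW×1, Hsw×1, hSW×1, hSw×1, hsW×1, hsw×1
hhSsWw×HhSsWw grid (8·8=64): HhSSWW=2 HhSSWw=4 HhSSww=2 HhSsWW=4 HhSsWw=8 HhSsww=4 HhssWW=2 HhssWw=4 Hhssww=2 hhSSWW=2 hhSSWw=4 hhSSww=2 hhSsWW=4 hhSsWw=8 hhSsww=4 hhssWW=2 hhssWw=4 hhssww=2
hh ss W_ hits 6/64; gcd=2; 6÷2/64÷2 = 3/32

P(hh ss W_) = 3/32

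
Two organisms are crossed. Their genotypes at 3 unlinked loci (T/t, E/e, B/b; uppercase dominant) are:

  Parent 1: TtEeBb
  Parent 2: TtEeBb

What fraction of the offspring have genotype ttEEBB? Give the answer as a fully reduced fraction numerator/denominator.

P(ttEEBB) = 1/64

TtEeBb gametes: TEB×1, TEb×1, TeB×1, Teb×1, tEB×1, tEb×1, teB×1, teb×1
TtEeBb gametes: TEB×1, TEb×1, TeB×1, Teb×1, tEB×1, tEb×1, teB×1, teb×1
TtEeBb×TtEeBb grid (8·8=64): TTEEBB=1 TTEEBb=2 TTEEbb=1 TTEeBB=2 TTEeBb=4 TTEebb=2 TTeeBB=1 TTeeBb=2 TTeebb=1 TtEEBB=2 TtEEBb=4 TtEEbb=2 TtEeBB=4 TtEeBb=8 TtEebb=4 TteeBB=2 TteeBb=4 Tteebb=2 ttEEBB=1 ttEEBb=2 ttEEbb=1 ttEeBB=2 ttEeBb=4 ttEebb=2 tteeBB=1 tteeBb=2 tteebb=1
ttEEBB hits 1/64; gcd=1; 1÷1/64÷1 = 1/64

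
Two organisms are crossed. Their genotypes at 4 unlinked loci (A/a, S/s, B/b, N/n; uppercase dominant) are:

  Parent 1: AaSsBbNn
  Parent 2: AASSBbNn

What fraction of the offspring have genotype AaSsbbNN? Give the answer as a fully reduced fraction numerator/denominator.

AaSsBbNn gametes: ASBN×1, ASBn×1, ASbN×1, ASbn×1, AsBN×1, AsBn×1, AsbN×1, Asbn×1, aSBN×1, aSBn×1, aSbN×1, aSbn×1, asBN×1, asBn×1, asbN×1, asbn×1
AASSBbNn gametes: ASBN×4, ASBn×4, ASbN×4, ASbn×4
AaSsBbNn×AASSBbNn grid (16·16=256): AASSBBNN=4 AASSBBNn=8 AASSBBnn=4 AASSBbNN=8 AASSBbNn=16 AASSBbnn=8 AASSbbNN=4 AASSbbNn=8 AASSbbnn=4 AASsBBNN=4 AASsBBNn=8 AASsBBnn=4 AASsBbNN=8 AASsBbNn=16 AASsBbnn=8 AASsbbNN=4 AASsbbNn=8 AASsbbnn=4 AaSSBBNN=4 AaSSBBNn=8 AaSSBBnn=4 AaSSBbNN=8 AaSSBbNn=16 AaSSBbnn=8 AaSSbbNN=4 AaSSbbNn=8 AaSSbbnn=4 AaSsBBNN=4 AaSsBBNn=8 AaSsBBnn=4 AaSsBbNN=8 AaSsBbNn=16 AaSsBbnn=8 AaSsbbNN=4 AaSsbbNn=8 AaSsbbnn=4
AaSsbbNN hits 4/256; gcd=4; 4÷4/256÷4 = 1/64

P(AaSsbbNN) = 1/64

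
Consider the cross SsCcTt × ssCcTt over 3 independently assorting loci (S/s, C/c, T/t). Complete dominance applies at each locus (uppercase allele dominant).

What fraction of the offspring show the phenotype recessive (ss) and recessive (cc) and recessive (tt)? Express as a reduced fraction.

SsCcTt gametes: SCT×1, SCt×1, ScT×1, Sct×1, sCT×1, sCt×1, scT×1, sct×1
ssCcTt gametes: sCT×2, sCt×2, scT×2, sct×2
SsCcTt×ssCcTt grid (8·8=64): SsCCTT=2 SsCCTt=4 SsCCtt=2 SsCcTT=4 SsCcTt=8 SsCctt=4 SsccTT=2 SsccTt=4 Sscctt=2 ssCCTT=2 ssCCTt=4 ssCCtt=2 ssCcTT=4 ssCcTt=8 ssCctt=4 ssccTT=2 ssccTt=4 sscctt=2
ss cc tt hits 2/64; gcd=2; 2÷2/64÷2 = 1/32

P(ss cc tt) = 1/32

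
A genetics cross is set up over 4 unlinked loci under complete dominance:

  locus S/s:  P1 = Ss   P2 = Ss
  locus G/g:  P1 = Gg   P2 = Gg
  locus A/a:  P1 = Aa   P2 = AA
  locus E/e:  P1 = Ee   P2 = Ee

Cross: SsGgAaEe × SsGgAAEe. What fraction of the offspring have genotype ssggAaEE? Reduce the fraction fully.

P(ssggAaEE) = 1/128

SsGgAaEe gametes: SGAE×1, SGAe×1, SGaE×1, SGae×1, SgAE×1, SgAe×1, SgaE×1, Sgae×1, sGAE×1, sGAe×1, sGaE×1, sGae×1, sgAE×1, sgAe×1, sgaE×1, sgae×1
SsGgAAEe gametes: SGAE×2, SGAe×2, SgAE×2, SgAe×2, sGAE×2, sGAe×2, sgAE×2, sgAe×2
SsGgAaEe×SsGgAAEe grid (16·16=256): SSGGAAEE=2 SSGGAAEe=4 SSGGAAee=2 SSGGAaEE=2 SSGGAaEe=4 SSGGAaee=2 SSGgAAEE=4 SSGgAAEe=8 SSGgAAee=4 SSGgAaEE=4 SSGgAaEe=8 SSGgAaee=4 SSggAAEE=2 SSggAAEe=4 SSggAAee=2 SSggAaEE=2 SSggAaEe=4 SSggAaee=2 SsGGAAEE=4 SsGGAAEe=8 SsGGAAee=4 SsGGAaEE=4 SsGGAaEe=8 SsGGAaee=4 SsGgAAEE=8 SsGgAAEe=16 SsGgAAee=8 SsGgAaEE=8 SsGgAaEe=16 SsGgAaee=8 SsggAAEE=4 SsggAAEe=8 SsggAAee=4 SsggAaEE=4 SsggAaEe=8 SsggAaee=4 ssGGAAEE=2 ssGGAAEe=4 ssGGAAee=2 ssGGAaEE=2 ssGGAaEe=4 ssGGAaee=2 ssGgAAEE=4 ssGgAAEe=8 ssGgAAee=4 ssGgAaEE=4 ssGgAaEe=8 ssGgAaee=4 ssggAAEE=2 ssggAAEe=4 ssggAAee=2 ssggAaEE=2 ssggAaEe=4 ssggAaee=2
ssggAaEE hits 2/256; gcd=2; 2÷2/256÷2 = 1/128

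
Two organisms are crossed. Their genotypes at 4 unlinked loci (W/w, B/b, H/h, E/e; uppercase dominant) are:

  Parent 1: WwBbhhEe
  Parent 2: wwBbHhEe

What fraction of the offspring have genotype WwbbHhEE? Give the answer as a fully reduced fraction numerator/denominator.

P(WwbbHhEE) = 1/64

WwBbhhEe gametes: WBhE×2, WBhe×2, WbhE×2, Wbhe×2, wBhE×2, wBhe×2, wbhE×2, wbhe×2
wwBbHhEe gametes: wBHE×2, wBHe×2, wBhE×2, wBhe×2, wbHE×2, wbHe×2, wbhE×2, wbhe×2
WwBbhhEe×wwBbHhEe grid (16·16=256): WwBBHhEE=4 WwBBHhEe=8 WwBBHhee=4 WwBBhhEE=4 WwBBhhEe=8 WwBBhhee=4 WwBbHhEE=8 WwBbHhEe=16 WwBbHhee=8 WwBbhhEE=8 WwBbhhEe=16 WwBbhhee=8 WwbbHhEE=4 WwbbHhEe=8 WwbbHhee=4 WwbbhhEE=4 WwbbhhEe=8 Wwbbhhee=4 wwBBHhEE=4 wwBBHhEe=8 wwBBHhee=4 wwBBhhEE=4 wwBBhhEe=8 wwBBhhee=4 wwBbHhEE=8 wwBbHhEe=16 wwBbHhee=8 wwBbhhEE=8 wwBbhhEe=16 wwBbhhee=8 wwbbHhEE=4 wwbbHhEe=8 wwbbHhee=4 wwbbhhEE=4 wwbbhhEe=8 wwbbhhee=4
WwbbHhEE hits 4/256; gcd=4; 4÷4/256÷4 = 1/64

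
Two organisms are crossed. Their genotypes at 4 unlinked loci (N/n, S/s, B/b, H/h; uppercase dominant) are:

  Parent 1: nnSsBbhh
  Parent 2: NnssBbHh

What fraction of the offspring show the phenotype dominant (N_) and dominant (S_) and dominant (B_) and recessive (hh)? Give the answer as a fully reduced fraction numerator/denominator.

nnSsBbhh gametes: nSBh×4, nSbh×4, nsBh×4, nsbh×4
NnssBbHh gametes: NsBH×2, NsBh×2, NsbH×2, Nsbh×2, nsBH×2, nsBh×2, nsbH×2, nsbh×2
nnSsBbhh×NnssBbHh grid (16·16=256): NnSsBBHh=8 NnSsBBhh=8 NnSsBbHh=16 NnSsBbhh=16 NnSsbbHh=8 NnSsbbhh=8 NnssBBHh=8 NnssBBhh=8 NnssBbHh=16 NnssBbhh=16 NnssbbHh=8 Nnssbbhh=8 nnSsBBHh=8 nnSsBBhh=8 nnSsBbHh=16 nnSsBbhh=16 nnSsbbHh=8 nnSsbbhh=8 nnssBBHh=8 nnssBBhh=8 nnssBbHh=16 nnssBbhh=16 nnssbbHh=8 nnssbbhh=8
N_ S_ B_ hh hits 24/256; gcd=8; 24÷8/256÷8 = 3/32

P(N_ S_ B_ hh) = 3/32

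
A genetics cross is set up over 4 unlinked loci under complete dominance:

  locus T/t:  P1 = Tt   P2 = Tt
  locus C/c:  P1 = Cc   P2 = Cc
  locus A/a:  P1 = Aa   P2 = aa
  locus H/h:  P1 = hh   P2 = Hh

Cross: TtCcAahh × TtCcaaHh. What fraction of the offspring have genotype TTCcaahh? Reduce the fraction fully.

TtCcAahh gametes: TCAh×2, TCah×2, TcAh×2, Tcah×2, tCAh×2, tCah×2, tcAh×2, tcah×2
TtCcaaHh gametes: TCaH×2, TCah×2, TcaH×2, Tcah×2, tCaH×2, tCah×2, tcaH×2, tcah×2
TtCcAahh×TtCcaaHh grid (16·16=256): TTCCAaHh=4 TTCCAahh=4 TTCCaaHh=4 TTCCaahh=4 TTCcAaHh=8 TTCcAahh=8 TTCcaaHh=8 TTCcaahh=8 TTccAaHh=4 TTccAahh=4 TTccaaHh=4 TTccaahh=4 TtCCAaHh=8 TtCCAahh=8 TtCCaaHh=8 TtCCaahh=8 TtCcAaHh=16 TtCcAahh=16 TtCcaaHh=16 TtCcaahh=16 TtccAaHh=8 TtccAahh=8 TtccaaHh=8 Ttccaahh=8 ttCCAaHh=4 ttCCAahh=4 ttCCaaHh=4 ttCCaahh=4 ttCcAaHh=8 ttCcAahh=8 ttCcaaHh=8 ttCcaahh=8 ttccAaHh=4 ttccAahh=4 ttccaaHh=4 ttccaahh=4
TTCcaahh hits 8/256; gcd=8; 8÷8/256÷8 = 1/32

P(TTCcaahh) = 1/32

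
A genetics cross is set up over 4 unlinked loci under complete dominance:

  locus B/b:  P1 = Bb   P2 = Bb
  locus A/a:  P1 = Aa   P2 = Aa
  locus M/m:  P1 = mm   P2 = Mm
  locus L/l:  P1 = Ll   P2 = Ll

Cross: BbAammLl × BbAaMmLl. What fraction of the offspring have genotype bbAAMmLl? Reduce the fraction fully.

BbAammLl gametes: BAmL×2, BAml×2, BamL×2, Baml×2, bAmL×2, bAml×2, bamL×2, baml×2
BbAaMmLl gametes: BAML×1, BAMl×1, BAmL×1, BAml×1, BaML×1, BaMl×1, BamL×1, Baml×1, bAML×1, bAMl×1, bAmL×1, bAml×1, baML×1, baMl×1, bamL×1, baml×1
BbAammLl×BbAaMmLl grid (16·16=256): BBAAMmLL=2 BBAAMmLl=4 BBAAMmll=2 BBAAmmLL=2 BBAAmmLl=4 BBAAmmll=2 BBAaMmLL=4 BBAaMmLl=8 BBAaMmll=4 BBAammLL=4 BBAammLl=8 BBAammll=4 BBaaMmLL=2 BBaaMmLl=4 BBaaMmll=2 BBaammLL=2 BBaammLl=4 BBaammll=2 BbAAMmLL=4 BbAAMmLl=8 BbAAMmll=4 BbAAmmLL=4 BbAAmmLl=8 BbAAmmll=4 BbAaMmLL=8 BbAaMmLl=16 BbAaMmll=8 BbAammLL=8 BbAammLl=16 BbAammll=8 BbaaMmLL=4 BbaaMmLl=8 BbaaMmll=4 BbaammLL=4 BbaammLl=8 Bbaammll=4 bbAAMmLL=2 bbAAMmLl=4 bbAAMmll=2 bbAAmmLL=2 bbAAmmLl=4 bbAAmmll=2 bbAaMmLL=4 bbAaMmLl=8 bbAaMmll=4 bbAammLL=4 bbAammLl=8 bbAammll=4 bbaaMmLL=2 bbaaMmLl=4 bbaaMmll=2 bbaammLL=2 bbaammLl=4 bbaammll=2
bbAAMmLl hits 4/256; gcd=4; 4÷4/256÷4 = 1/64

P(bbAAMmLl) = 1/64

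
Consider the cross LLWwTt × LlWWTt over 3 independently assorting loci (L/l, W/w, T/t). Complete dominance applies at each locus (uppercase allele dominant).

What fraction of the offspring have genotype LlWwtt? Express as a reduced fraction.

LLWwTt gametes: LWT×2, LWt×2, LwT×2, Lwt×2
LlWWTt gametes: LWT×2, LWt×2, lWT×2, lWt×2
LLWwTt×LlWWTt grid (8·8=64): LLWWTT=4 LLWWTt=8 LLWWtt=4 LLWwTT=4 LLWwTt=8 LLWwtt=4 LlWWTT=4 LlWWTt=8 LlWWtt=4 LlWwTT=4 LlWwTt=8 LlWwtt=4
LlWwtt hits 4/64; gcd=4; 4÷4/64÷4 = 1/16

P(LlWwtt) = 1/16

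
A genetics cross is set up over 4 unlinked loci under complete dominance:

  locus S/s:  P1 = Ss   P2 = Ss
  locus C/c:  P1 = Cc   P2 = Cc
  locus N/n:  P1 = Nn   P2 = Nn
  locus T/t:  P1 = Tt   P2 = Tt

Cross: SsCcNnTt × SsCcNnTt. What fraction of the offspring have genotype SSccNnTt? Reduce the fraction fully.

P(SSccNnTt) = 1/64

SsCcNnTt gametes: SCNT×1, SCNt×1, SCnT×1, SCnt×1, ScNT×1, ScNt×1, ScnT×1, Scnt×1, sCNT×1, sCNt×1, sCnT×1, sCnt×1, scNT×1, scNt×1, scnT×1, scnt×1
SsCcNnTt gametes: SCNT×1, SCNt×1, SCnT×1, SCnt×1, ScNT×1, ScNt×1, ScnT×1, Scnt×1, sCNT×1, sCNt×1, sCnT×1, sCnt×1, scNT×1, scNt×1, scnT×1, scnt×1
SsCcNnTt×SsCcNnTt grid (16·16=256): SSCCNNTT=1 SSCCNNTt=2 SSCCNNtt=1 SSCCNnTT=2 SSCCNnTt=4 SSCCNntt=2 SSCCnnTT=1 SSCCnnTt=2 SSCCnntt=1 SSCcNNTT=2 SSCcNNTt=4 SSCcNNtt=2 SSCcNnTT=4 SSCcNnTt=8 SSCcNntt=4 SSCcnnTT=2 SSCcnnTt=4 SSCcnntt=2 SSccNNTT=1 SSccNNTt=2 SSccNNtt=1 SSccNnTT=2 SSccNnTt=4 SSccNntt=2 SSccnnTT=1 SSccnnTt=2 SSccnntt=1 SsCCNNTT=2 SsCCNNTt=4 SsCCNNtt=2 SsCCNnTT=4 SsCCNnTt=8 SsCCNntt=4 SsCCnnTT=2 SsCCnnTt=4 SsCCnntt=2 SsCcNNTT=4 SsCcNNTt=8 SsCcNNtt=4 SsCcNnTT=8 SsCcNnTt=16 SsCcNntt=8 SsCcnnTT=4 SsCcnnTt=8 SsCcnntt=4 SsccNNTT=2 SsccNNTt=4 SsccNNtt=2 SsccNnTT=4 SsccNnTt=8 SsccNntt=4 SsccnnTT=2 SsccnnTt=4 Ssccnntt=2 ssCCNNTT=1 ssCCNNTt=2 ssCCNNtt=1 ssCCNnTT=2 ssCCNnTt=4 ssCCNntt=2 ssCCnnTT=1 ssCCnnTt=2 ssCCnntt=1 ssCcNNTT=2 ssCcNNTt=4 ssCcNNtt=2 ssCcNnTT=4 ssCcNnTt=8 ssCcNntt=4 ssCcnnTT=2 ssCcnnTt=4 ssCcnntt=2 ssccNNTT=1 ssccNNTt=2 ssccNNtt=1 ssccNnTT=2 ssccNnTt=4 ssccNntt=2 ssccnnTT=1 ssccnnTt=2 ssccnntt=1
SSccNnTt hits 4/256; gcd=4; 4÷4/256÷4 = 1/64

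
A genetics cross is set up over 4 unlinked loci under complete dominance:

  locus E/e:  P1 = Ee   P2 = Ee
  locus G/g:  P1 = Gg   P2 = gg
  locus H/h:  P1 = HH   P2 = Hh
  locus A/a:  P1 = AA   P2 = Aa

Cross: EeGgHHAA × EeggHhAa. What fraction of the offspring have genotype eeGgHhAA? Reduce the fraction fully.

P(eeGgHhAA) = 1/32

EeGgHHAA gametes: EGHA×4, EgHA×4, eGHA×4, egHA×4
EeggHhAa gametes: EgHA×2, EgHa×2, EghA×2, Egha×2, egHA×2, egHa×2, eghA×2, egha×2
EeGgHHAA×EeggHhAa grid (16·16=256): EEGgHHAA=8 EEGgHHAa=8 EEGgHhAA=8 EEGgHhAa=8 EEggHHAA=8 EEggHHAa=8 EEggHhAA=8 EEggHhAa=8 EeGgHHAA=16 EeGgHHAa=16 EeGgHhAA=16 EeGgHhAa=16 EeggHHAA=16 EeggHHAa=16 EeggHhAA=16 EeggHhAa=16 eeGgHHAA=8 eeGgHHAa=8 eeGgHhAA=8 eeGgHhAa=8 eeggHHAA=8 eeggHHAa=8 eeggHhAA=8 eeggHhAa=8
eeGgHhAA hits 8/256; gcd=8; 8÷8/256÷8 = 1/32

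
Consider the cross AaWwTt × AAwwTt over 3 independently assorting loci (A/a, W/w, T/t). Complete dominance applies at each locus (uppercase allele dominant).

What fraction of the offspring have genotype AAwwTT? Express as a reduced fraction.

AaWwTt gametes: AWT×1, AWt×1, AwT×1, Awt×1, aWT×1, aWt×1, awT×1, awt×1
AAwwTt gametes: AwT×4, Awt×4
AaWwTt×AAwwTt grid (8·8=64): AAWwTT=4 AAWwTt=8 AAWwtt=4 AAwwTT=4 AAwwTt=8 AAwwtt=4 AaWwTT=4 AaWwTt=8 AaWwtt=4 AawwTT=4 AawwTt=8 Aawwtt=4
AAwwTT hits 4/64; gcd=4; 4÷4/64÷4 = 1/16

P(AAwwTT) = 1/16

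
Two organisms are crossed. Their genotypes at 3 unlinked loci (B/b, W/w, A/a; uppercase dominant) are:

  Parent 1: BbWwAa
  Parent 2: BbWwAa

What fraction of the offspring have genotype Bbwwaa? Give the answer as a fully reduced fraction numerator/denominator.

BbWwAa gametes: BWA×1, BWa×1, BwA×1, Bwa×1, bWA×1, bWa×1, bwA×1, bwa×1
BbWwAa gametes: BWA×1, BWa×1, BwA×1, Bwa×1, bWA×1, bWa×1, bwA×1, bwa×1
BbWwAa×BbWwAa grid (8·8=64): BBWWAA=1 BBWWAa=2 BBWWaa=1 BBWwAA=2 BBWwAa=4 BBWwaa=2 BBwwAA=1 BBwwAa=2 BBwwaa=1 BbWWAA=2 BbWWAa=4 BbWWaa=2 BbWwAA=4 BbWwAa=8 BbWwaa=4 BbwwAA=2 BbwwAa=4 Bbwwaa=2 bbWWAA=1 bbWWAa=2 bbWWaa=1 bbWwAA=2 bbWwAa=4 bbWwaa=2 bbwwAA=1 bbwwAa=2 bbwwaa=1
Bbwwaa hits 2/64; gcd=2; 2÷2/64÷2 = 1/32

P(Bbwwaa) = 1/32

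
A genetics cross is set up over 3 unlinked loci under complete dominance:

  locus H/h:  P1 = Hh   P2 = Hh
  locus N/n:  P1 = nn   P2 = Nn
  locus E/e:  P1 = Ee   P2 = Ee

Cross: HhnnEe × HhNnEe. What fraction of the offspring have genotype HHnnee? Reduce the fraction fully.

HhnnEe gametes: HnE×2, Hne×2, hnE×2, hne×2
HhNnEe gametes: HNE×1, HNe×1, HnE×1, Hne×1, hNE×1, hNe×1, hnE×1, hne×1
HhnnEe×HhNnEe grid (8·8=64): HHNnEE=2 HHNnEe=4 HHNnee=2 HHnnEE=2 HHnnEe=4 HHnnee=2 HhNnEE=4 HhNnEe=8 HhNnee=4 HhnnEE=4 HhnnEe=8 Hhnnee=4 hhNnEE=2 hhNnEe=4 hhNnee=2 hhnnEE=2 hhnnEe=4 hhnnee=2
HHnnee hits 2/64; gcd=2; 2÷2/64÷2 = 1/32

P(HHnnee) = 1/32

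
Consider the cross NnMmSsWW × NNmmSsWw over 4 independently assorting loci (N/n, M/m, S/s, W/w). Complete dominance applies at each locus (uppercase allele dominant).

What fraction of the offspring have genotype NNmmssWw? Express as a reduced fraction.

P(NNmmssWw) = 1/32

NnMmSsWW gametes: NMSW×2, NMsW×2, NmSW×2, NmsW×2, nMSW×2, nMsW×2, nmSW×2, nmsW×2
NNmmSsWw gametes: NmSW×4, NmSw×4, NmsW×4, Nmsw×4
NnMmSsWW×NNmmSsWw grid (16·16=256): NNMmSSWW=8 NNMmSSWw=8 NNMmSsWW=16 NNMmSsWw=16 NNMmssWW=8 NNMmssWw=8 NNmmSSWW=8 NNmmSSWw=8 NNmmSsWW=16 NNmmSsWw=16 NNmmssWW=8 NNmmssWw=8 NnMmSSWW=8 NnMmSSWw=8 NnMmSsWW=16 NnMmSsWw=16 NnMmssWW=8 NnMmssWw=8 NnmmSSWW=8 NnmmSSWw=8 NnmmSsWW=16 NnmmSsWw=16 NnmmssWW=8 NnmmssWw=8
NNmmssWw hits 8/256; gcd=8; 8÷8/256÷8 = 1/32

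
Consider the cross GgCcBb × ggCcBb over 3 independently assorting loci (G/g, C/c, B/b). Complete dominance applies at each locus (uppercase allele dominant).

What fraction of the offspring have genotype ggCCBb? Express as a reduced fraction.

P(ggCCBb) = 1/16

GgCcBb gametes: GCB×1, GCb×1, GcB×1, Gcb×1, gCB×1, gCb×1, gcB×1, gcb×1
ggCcBb gametes: gCB×2, gCb×2, gcB×2, gcb×2
GgCcBb×ggCcBb grid (8·8=64): GgCCBB=2 GgCCBb=4 GgCCbb=2 GgCcBB=4 GgCcBb=8 GgCcbb=4 GgccBB=2 GgccBb=4 Ggccbb=2 ggCCBB=2 ggCCBb=4 ggCCbb=2 ggCcBB=4 ggCcBb=8 ggCcbb=4 ggccBB=2 ggccBb=4 ggccbb=2
ggCCBb hits 4/64; gcd=4; 4÷4/64÷4 = 1/16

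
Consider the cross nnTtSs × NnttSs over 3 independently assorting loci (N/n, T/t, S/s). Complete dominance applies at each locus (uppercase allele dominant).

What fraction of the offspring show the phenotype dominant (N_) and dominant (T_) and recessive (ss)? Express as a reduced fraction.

P(N_ T_ ss) = 1/16

nnTtSs gametes: nTS×2, nTs×2, ntS×2, nts×2
NnttSs gametes: NtS×2, Nts×2, ntS×2, nts×2
nnTtSs×NnttSs grid (8·8=64): NnTtSS=4 NnTtSs=8 NnTtss=4 NnttSS=4 NnttSs=8 Nnttss=4 nnTtSS=4 nnTtSs=8 nnTtss=4 nnttSS=4 nnttSs=8 nnttss=4
N_ T_ ss hits 4/64; gcd=4; 4÷4/64÷4 = 1/16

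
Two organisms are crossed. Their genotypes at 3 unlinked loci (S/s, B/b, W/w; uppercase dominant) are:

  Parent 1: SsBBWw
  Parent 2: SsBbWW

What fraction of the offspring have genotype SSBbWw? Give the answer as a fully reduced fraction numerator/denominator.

P(SSBbWw) = 1/16

SsBBWw gametes: SBW×2, SBw×2, sBW×2, sBw×2
SsBbWW gametes: SBW×2, SbW×2, sBW×2, sbW×2
SsBBWw×SsBbWW grid (8·8=64): SSBBWW=4 SSBBWw=4 SSBbWW=4 SSBbWw=4 SsBBWW=8 SsBBWw=8 SsBbWW=8 SsBbWw=8 ssBBWW=4 ssBBWw=4 ssBbWW=4 ssBbWw=4
SSBbWw hits 4/64; gcd=4; 4÷4/64÷4 = 1/16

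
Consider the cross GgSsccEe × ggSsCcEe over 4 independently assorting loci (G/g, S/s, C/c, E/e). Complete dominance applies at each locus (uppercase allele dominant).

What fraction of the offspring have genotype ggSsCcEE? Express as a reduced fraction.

GgSsccEe gametes: GScE×2, GSce×2, GscE×2, Gsce×2, gScE×2, gSce×2, gscE×2, gsce×2
ggSsCcEe gametes: gSCE×2, gSCe×2, gScE×2, gSce×2, gsCE×2, gsCe×2, gscE×2, gsce×2
GgSsccEe×ggSsCcEe grid (16·16=256): GgSSCcEE=4 GgSSCcEe=8 GgSSCcee=4 GgSSccEE=4 GgSSccEe=8 GgSSccee=4 GgSsCcEE=8 GgSsCcEe=16 GgSsCcee=8 GgSsccEE=8 GgSsccEe=16 GgSsccee=8 GgssCcEE=4 GgssCcEe=8 GgssCcee=4 GgssccEE=4 GgssccEe=8 Ggssccee=4 ggSSCcEE=4 ggSSCcEe=8 ggSSCcee=4 ggSSccEE=4 ggSSccEe=8 ggSSccee=4 ggSsCcEE=8 ggSsCcEe=16 ggSsCcee=8 ggSsccEE=8 ggSsccEe=16 ggSsccee=8 ggssCcEE=4 ggssCcEe=8 ggssCcee=4 ggssccEE=4 ggssccEe=8 ggssccee=4
ggSsCcEE hits 8/256; gcd=8; 8÷8/256÷8 = 1/32

P(ggSsCcEE) = 1/32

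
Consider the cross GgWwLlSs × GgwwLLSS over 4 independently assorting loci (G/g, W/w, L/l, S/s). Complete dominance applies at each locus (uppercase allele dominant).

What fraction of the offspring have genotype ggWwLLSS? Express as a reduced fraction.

P(ggWwLLSS) = 1/32

GgWwLlSs gametes: GWLS×1, GWLs×1, GWlS×1, GWls×1, GwLS×1, GwLs×1, GwlS×1, Gwls×1, gWLS×1, gWLs×1, gWlS×1, gWls×1, gwLS×1, gwLs×1, gwlS×1, gwls×1
GgwwLLSS gametes: GwLS×8, gwLS×8
GgWwLlSs×GgwwLLSS grid (16·16=256): GGWwLLSS=8 GGWwLLSs=8 GGWwLlSS=8 GGWwLlSs=8 GGwwLLSS=8 GGwwLLSs=8 GGwwLlSS=8 GGwwLlSs=8 GgWwLLSS=16 GgWwLLSs=16 GgWwLlSS=16 GgWwLlSs=16 GgwwLLSS=16 GgwwLLSs=16 GgwwLlSS=16 GgwwLlSs=16 ggWwLLSS=8 ggWwLLSs=8 ggWwLlSS=8 ggWwLlSs=8 ggwwLLSS=8 ggwwLLSs=8 ggwwLlSS=8 ggwwLlSs=8
ggWwLLSS hits 8/256; gcd=8; 8÷8/256÷8 = 1/32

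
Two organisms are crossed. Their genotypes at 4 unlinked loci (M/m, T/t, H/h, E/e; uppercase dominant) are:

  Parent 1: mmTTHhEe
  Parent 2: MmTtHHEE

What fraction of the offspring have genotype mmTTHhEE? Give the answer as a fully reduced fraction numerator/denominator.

mmTTHhEe gametes: mTHE×4, mTHe×4, mThE×4, mThe×4
MmTtHHEE gametes: MTHE×4, MtHE×4, mTHE×4, mtHE×4
mmTTHhEe×MmTtHHEE grid (16·16=256): MmTTHHEE=16 MmTTHHEe=16 MmTTHhEE=16 MmTTHhEe=16 MmTtHHEE=16 MmTtHHEe=16 MmTtHhEE=16 MmTtHhEe=16 mmTTHHEE=16 mmTTHHEe=16 mmTTHhEE=16 mmTTHhEe=16 mmTtHHEE=16 mmTtHHEe=16 mmTtHhEE=16 mmTtHhEe=16
mmTTHhEE hits 16/256; gcd=16; 16÷16/256÷16 = 1/16

P(mmTTHhEE) = 1/16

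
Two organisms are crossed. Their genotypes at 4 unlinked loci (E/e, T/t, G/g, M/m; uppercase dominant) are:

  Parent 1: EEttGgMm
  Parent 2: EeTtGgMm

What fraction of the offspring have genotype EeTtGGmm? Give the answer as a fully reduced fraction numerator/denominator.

EEttGgMm gametes: EtGM×4, EtGm×4, EtgM×4, Etgm×4
EeTtGgMm gametes: ETGM×1, ETGm×1, ETgM×1, ETgm×1, EtGM×1, EtGm×1, EtgM×1, Etgm×1, eTGM×1, eTGm×1, eTgM×1, eTgm×1, etGM×1, etGm×1, etgM×1, etgm×1
EEttGgMm×EeTtGgMm grid (16·16=256): EETtGGMM=4 EETtGGMm=8 EETtGGmm=4 EETtGgMM=8 EETtGgMm=16 EETtGgmm=8 EETtggMM=4 EETtggMm=8 EETtggmm=4 EEttGGMM=4 EEttGGMm=8 EEttGGmm=4 EEttGgMM=8 EEttGgMm=16 EEttGgmm=8 EEttggMM=4 EEttggMm=8 EEttggmm=4 EeTtGGMM=4 EeTtGGMm=8 EeTtGGmm=4 EeTtGgMM=8 EeTtGgMm=16 EeTtGgmm=8 EeTtggMM=4 EeTtggMm=8 EeTtggmm=4 EettGGMM=4 EettGGMm=8 EettGGmm=4 EettGgMM=8 EettGgMm=16 EettGgmm=8 EettggMM=4 EettggMm=8 Eettggmm=4
EeTtGGmm hits 4/256; gcd=4; 4÷4/256÷4 = 1/64

P(EeTtGGmm) = 1/64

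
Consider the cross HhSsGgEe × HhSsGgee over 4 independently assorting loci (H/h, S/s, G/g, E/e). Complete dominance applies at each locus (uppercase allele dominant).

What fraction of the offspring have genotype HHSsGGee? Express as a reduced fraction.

P(HHSsGGee) = 1/64

HhSsGgEe gametes: HSGE×1, HSGe×1, HSgE×1, HSge×1, HsGE×1, HsGe×1, HsgE×1, Hsge×1, hSGE×1, hSGe×1, hSgE×1, hSge×1, hsGE×1, hsGe×1, hsgE×1, hsge×1
HhSsGgee gametes: HSGe×2, HSge×2, HsGe×2, Hsge×2, hSGe×2, hSge×2, hsGe×2, hsge×2
HhSsGgEe×HhSsGgee grid (16·16=256): HHSSGGEe=2 HHSSGGee=2 HHSSGgEe=4 HHSSGgee=4 HHSSggEe=2 HHSSggee=2 HHSsGGEe=4 HHSsGGee=4 HHSsGgEe=8 HHSsGgee=8 HHSsggEe=4 HHSsggee=4 HHssGGEe=2 HHssGGee=2 HHssGgEe=4 HHssGgee=4 HHssggEe=2 HHssggee=2 HhSSGGEe=4 HhSSGGee=4 HhSSGgEe=8 HhSSGgee=8 HhSSggEe=4 HhSSggee=4 HhSsGGEe=8 HhSsGGee=8 HhSsGgEe=16 HhSsGgee=16 HhSsggEe=8 HhSsggee=8 HhssGGEe=4 HhssGGee=4 HhssGgEe=8 HhssGgee=8 HhssggEe=4 Hhssggee=4 hhSSGGEe=2 hhSSGGee=2 hhSSGgEe=4 hhSSGgee=4 hhSSggEe=2 hhSSggee=2 hhSsGGEe=4 hhSsGGee=4 hhSsGgEe=8 hhSsGgee=8 hhSsggEe=4 hhSsggee=4 hhssGGEe=2 hhssGGee=2 hhssGgEe=4 hhssGgee=4 hhssggEe=2 hhssggee=2
HHSsGGee hits 4/256; gcd=4; 4÷4/256÷4 = 1/64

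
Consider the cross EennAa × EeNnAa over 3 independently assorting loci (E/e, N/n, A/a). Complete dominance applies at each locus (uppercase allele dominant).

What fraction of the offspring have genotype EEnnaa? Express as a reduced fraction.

EennAa gametes: EnA×2, Ena×2, enA×2, ena×2
EeNnAa gametes: ENA×1, ENa×1, EnA×1, Ena×1, eNA×1, eNa×1, enA×1, ena×1
EennAa×EeNnAa grid (8·8=64): EENnAA=2 EENnAa=4 EENnaa=2 EEnnAA=2 EEnnAa=4 EEnnaa=2 EeNnAA=4 EeNnAa=8 EeNnaa=4 EennAA=4 EennAa=8 Eennaa=4 eeNnAA=2 eeNnAa=4 eeNnaa=2 eennAA=2 eennAa=4 eennaa=2
EEnnaa hits 2/64; gcd=2; 2÷2/64÷2 = 1/32

P(EEnnaa) = 1/32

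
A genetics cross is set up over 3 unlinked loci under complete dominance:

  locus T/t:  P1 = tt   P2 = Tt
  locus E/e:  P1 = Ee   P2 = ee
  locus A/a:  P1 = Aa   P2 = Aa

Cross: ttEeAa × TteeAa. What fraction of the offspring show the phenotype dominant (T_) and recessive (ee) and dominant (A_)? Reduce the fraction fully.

ttEeAa gametes: tEA×2, tEa×2, teA×2, tea×2
TteeAa gametes: TeA×2, Tea×2, teA×2, tea×2
ttEeAa×TteeAa grid (8·8=64): TtEeAA=4 TtEeAa=8 TtEeaa=4 TteeAA=4 TteeAa=8 Tteeaa=4 ttEeAA=4 ttEeAa=8 ttEeaa=4 tteeAA=4 tteeAa=8 tteeaa=4
T_ ee A_ hits 12/64; gcd=4; 12÷4/64÷4 = 3/16

P(T_ ee A_) = 3/16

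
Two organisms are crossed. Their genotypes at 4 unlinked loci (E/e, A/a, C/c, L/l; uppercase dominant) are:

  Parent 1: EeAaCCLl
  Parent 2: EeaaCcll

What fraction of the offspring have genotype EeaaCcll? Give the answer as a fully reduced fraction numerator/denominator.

EeAaCCLl gametes: EACL×2, EACl×2, EaCL×2, EaCl×2, eACL×2, eACl×2, eaCL×2, eaCl×2
EeaaCcll gametes: EaCl×4, Eacl×4, eaCl×4, eacl×4
EeAaCCLl×EeaaCcll grid (16·16=256): EEAaCCLl=8 EEAaCCll=8 EEAaCcLl=8 EEAaCcll=8 EEaaCCLl=8 EEaaCCll=8 EEaaCcLl=8 EEaaCcll=8 EeAaCCLl=16 EeAaCCll=16 EeAaCcLl=16 EeAaCcll=16 EeaaCCLl=16 EeaaCCll=16 EeaaCcLl=16 EeaaCcll=16 eeAaCCLl=8 eeAaCCll=8 eeAaCcLl=8 eeAaCcll=8 eeaaCCLl=8 eeaaCCll=8 eeaaCcLl=8 eeaaCcll=8
EeaaCcll hits 16/256; gcd=16; 16÷16/256÷16 = 1/16

P(EeaaCcll) = 1/16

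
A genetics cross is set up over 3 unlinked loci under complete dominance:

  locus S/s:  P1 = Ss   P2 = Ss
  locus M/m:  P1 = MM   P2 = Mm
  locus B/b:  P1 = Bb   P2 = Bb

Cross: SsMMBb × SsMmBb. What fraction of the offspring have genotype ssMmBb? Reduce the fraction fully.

SsMMBb gametes: SMB×2, SMb×2, sMB×2, sMb×2
SsMmBb gametes: SMB×1, SMb×1, SmB×1, Smb×1, sMB×1, sMb×1, smB×1, smb×1
SsMMBb×SsMmBb grid (8·8=64): SSMMBB=2 SSMMBb=4 SSMMbb=2 SSMmBB=2 SSMmBb=4 SSMmbb=2 SsMMBB=4 SsMMBb=8 SsMMbb=4 SsMmBB=4 SsMmBb=8 SsMmbb=4 ssMMBB=2 ssMMBb=4 ssMMbb=2 ssMmBB=2 ssMmBb=4 ssMmbb=2
ssMmBb hits 4/64; gcd=4; 4÷4/64÷4 = 1/16

P(ssMmBb) = 1/16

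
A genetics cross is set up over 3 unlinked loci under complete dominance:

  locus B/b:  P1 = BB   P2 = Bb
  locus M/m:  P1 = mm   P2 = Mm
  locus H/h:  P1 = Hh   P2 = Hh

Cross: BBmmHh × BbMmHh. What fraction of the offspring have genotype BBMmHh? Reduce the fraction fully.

BBmmHh gametes: BmH×4, Bmh×4
BbMmHh gametes: BMH×1, BMh×1, BmH×1, Bmh×1, bMH×1, bMh×1, bmH×1, bmh×1
BBmmHh×BbMmHh grid (8·8=64): BBMmHH=4 BBMmHh=8 BBMmhh=4 BBmmHH=4 BBmmHh=8 BBmmhh=4 BbMmHH=4 BbMmHh=8 BbMmhh=4 BbmmHH=4 BbmmHh=8 Bbmmhh=4
BBMmHh hits 8/64; gcd=8; 8÷8/64÷8 = 1/8

P(BBMmHh) = 1/8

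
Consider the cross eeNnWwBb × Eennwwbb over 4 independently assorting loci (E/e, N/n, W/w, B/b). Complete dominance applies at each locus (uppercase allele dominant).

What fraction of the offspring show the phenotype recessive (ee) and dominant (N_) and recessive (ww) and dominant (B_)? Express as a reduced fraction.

eeNnWwBb gametes: eNWB×2, eNWb×2, eNwB×2, eNwb×2, enWB×2, enWb×2, enwB×2, enwb×2
Eennwwbb gametes: Enwb×8, enwb×8
eeNnWwBb×Eennwwbb grid (16·16=256): EeNnWwBb=16 EeNnWwbb=16 EeNnwwBb=16 EeNnwwbb=16 EennWwBb=16 EennWwbb=16 EennwwBb=16 Eennwwbb=16 eeNnWwBb=16 eeNnWwbb=16 eeNnwwBb=16 eeNnwwbb=16 eennWwBb=16 eennWwbb=16 eennwwBb=16 eennwwbb=16
ee N_ ww B_ hits 16/256; gcd=16; 16÷16/256÷16 = 1/16

P(ee N_ ww B_) = 1/16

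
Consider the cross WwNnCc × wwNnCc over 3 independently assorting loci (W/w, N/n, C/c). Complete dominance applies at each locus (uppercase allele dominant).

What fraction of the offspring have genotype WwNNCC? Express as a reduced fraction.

WwNnCc gametes: WNC×1, WNc×1, WnC×1, Wnc×1, wNC×1, wNc×1, wnC×1, wnc×1
wwNnCc gametes: wNC×2, wNc×2, wnC×2, wnc×2
WwNnCc×wwNnCc grid (8·8=64): WwNNCC=2 WwNNCc=4 WwNNcc=2 WwNnCC=4 WwNnCc=8 WwNncc=4 WwnnCC=2 WwnnCc=4 Wwnncc=2 wwNNCC=2 wwNNCc=4 wwNNcc=2 wwNnCC=4 wwNnCc=8 wwNncc=4 wwnnCC=2 wwnnCc=4 wwnncc=2
WwNNCC hits 2/64; gcd=2; 2÷2/64÷2 = 1/32

P(WwNNCC) = 1/32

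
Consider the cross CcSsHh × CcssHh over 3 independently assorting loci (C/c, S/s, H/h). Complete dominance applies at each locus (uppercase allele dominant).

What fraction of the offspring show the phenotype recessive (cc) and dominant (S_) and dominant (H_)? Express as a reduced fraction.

P(cc S_ H_) = 3/32

CcSsHh gametes: CSH×1, CSh×1, CsH×1, Csh×1, cSH×1, cSh×1, csH×1, csh×1
CcssHh gametes: CsH×2, Csh×2, csH×2, csh×2
CcSsHh×CcssHh grid (8·8=64): CCSsHH=2 CCSsHh=4 CCSshh=2 CCssHH=2 CCssHh=4 CCsshh=2 CcSsHH=4 CcSsHh=8 CcSshh=4 CcssHH=4 CcssHh=8 Ccsshh=4 ccSsHH=2 ccSsHh=4 ccSshh=2 ccssHH=2 ccssHh=4 ccsshh=2
cc S_ H_ hits 6/64; gcd=2; 6÷2/64÷2 = 3/32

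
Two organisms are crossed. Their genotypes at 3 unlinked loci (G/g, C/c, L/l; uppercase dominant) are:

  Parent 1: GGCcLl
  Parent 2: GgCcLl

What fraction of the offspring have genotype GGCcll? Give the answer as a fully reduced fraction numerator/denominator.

GGCcLl gametes: GCL×2, GCl×2, GcL×2, Gcl×2
GgCcLl gametes: GCL×1, GCl×1, GcL×1, Gcl×1, gCL×1, gCl×1, gcL×1, gcl×1
GGCcLl×GgCcLl grid (8·8=64): GGCCLL=2 GGCCLl=4 GGCCll=2 GGCcLL=4 GGCcLl=8 GGCcll=4 GGccLL=2 GGccLl=4 GGccll=2 GgCCLL=2 GgCCLl=4 GgCCll=2 GgCcLL=4 GgCcLl=8 GgCcll=4 GgccLL=2 GgccLl=4 Ggccll=2
GGCcll hits 4/64; gcd=4; 4÷4/64÷4 = 1/16

P(GGCcll) = 1/16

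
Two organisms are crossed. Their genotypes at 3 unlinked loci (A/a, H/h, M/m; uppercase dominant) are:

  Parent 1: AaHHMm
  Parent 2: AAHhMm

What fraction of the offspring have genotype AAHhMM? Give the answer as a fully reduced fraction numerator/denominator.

AaHHMm gametes: AHM×2, AHm×2, aHM×2, aHm×2
AAHhMm gametes: AHM×2, AHm×2, AhM×2, Ahm×2
AaHHMm×AAHhMm grid (8·8=64): AAHHMM=4 AAHHMm=8 AAHHmm=4 AAHhMM=4 AAHhMm=8 AAHhmm=4 AaHHMM=4 AaHHMm=8 AaHHmm=4 AaHhMM=4 AaHhMm=8 AaHhmm=4
AAHhMM hits 4/64; gcd=4; 4÷4/64÷4 = 1/16

P(AAHhMM) = 1/16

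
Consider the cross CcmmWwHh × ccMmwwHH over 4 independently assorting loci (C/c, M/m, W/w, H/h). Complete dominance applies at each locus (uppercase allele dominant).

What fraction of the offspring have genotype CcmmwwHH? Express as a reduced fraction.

CcmmWwHh gametes: CmWH×2, CmWh×2, CmwH×2, Cmwh×2, cmWH×2, cmWh×2, cmwH×2, cmwh×2
ccMmwwHH gametes: cMwH×8, cmwH×8
CcmmWwHh×ccMmwwHH grid (16·16=256): CcMmWwHH=16 CcMmWwHh=16 CcMmwwHH=16 CcMmwwHh=16 CcmmWwHH=16 CcmmWwHh=16 CcmmwwHH=16 CcmmwwHh=16 ccMmWwHH=16 ccMmWwHh=16 ccMmwwHH=16 ccMmwwHh=16 ccmmWwHH=16 ccmmWwHh=16 ccmmwwHH=16 ccmmwwHh=16
CcmmwwHH hits 16/256; gcd=16; 16÷16/256÷16 = 1/16

P(CcmmwwHH) = 1/16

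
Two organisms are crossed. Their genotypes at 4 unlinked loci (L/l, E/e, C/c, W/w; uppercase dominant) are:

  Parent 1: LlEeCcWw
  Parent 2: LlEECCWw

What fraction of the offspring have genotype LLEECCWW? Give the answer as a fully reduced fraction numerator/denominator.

P(LLEECCWW) = 1/64

LlEeCcWw gametes: LECW×1, LECw×1, LEcW×1, LEcw×1, LeCW×1, LeCw×1, LecW×1, Lecw×1, lECW×1, lECw×1, lEcW×1, lEcw×1, leCW×1, leCw×1, lecW×1, lecw×1
LlEECCWw gametes: LECW×4, LECw×4, lECW×4, lECw×4
LlEeCcWw×LlEECCWw grid (16·16=256): LLEECCWW=4 LLEECCWw=8 LLEECCww=4 LLEECcWW=4 LLEECcWw=8 LLEECcww=4 LLEeCCWW=4 LLEeCCWw=8 LLEeCCww=4 LLEeCcWW=4 LLEeCcWw=8 LLEeCcww=4 LlEECCWW=8 LlEECCWw=16 LlEECCww=8 LlEECcWW=8 LlEECcWw=16 LlEECcww=8 LlEeCCWW=8 LlEeCCWw=16 LlEeCCww=8 LlEeCcWW=8 LlEeCcWw=16 LlEeCcww=8 llEECCWW=4 llEECCWw=8 llEECCww=4 llEECcWW=4 llEECcWw=8 llEECcww=4 llEeCCWW=4 llEeCCWw=8 llEeCCww=4 llEeCcWW=4 llEeCcWw=8 llEeCcww=4
LLEECCWW hits 4/256; gcd=4; 4÷4/256÷4 = 1/64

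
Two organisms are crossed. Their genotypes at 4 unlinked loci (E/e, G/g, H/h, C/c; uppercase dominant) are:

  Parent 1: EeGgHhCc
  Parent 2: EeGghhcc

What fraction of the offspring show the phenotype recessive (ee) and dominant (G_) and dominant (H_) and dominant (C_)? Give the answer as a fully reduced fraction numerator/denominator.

P(ee G_ H_ C_) = 3/64

EeGgHhCc gametes: EGHC×1, EGHc×1, EGhC×1, EGhc×1, EgHC×1, EgHc×1, EghC×1, Eghc×1, eGHC×1, eGHc×1, eGhC×1, eGhc×1, egHC×1, egHc×1, eghC×1, eghc×1
EeGghhcc gametes: EGhc×4, Eghc×4, eGhc×4, eghc×4
EeGgHhCc×EeGghhcc grid (16·16=256): EEGGHhCc=4 EEGGHhcc=4 EEGGhhCc=4 EEGGhhcc=4 EEGgHhCc=8 EEGgHhcc=8 EEGghhCc=8 EEGghhcc=8 EEggHhCc=4 EEggHhcc=4 EEgghhCc=4 EEgghhcc=4 EeGGHhCc=8 EeGGHhcc=8 EeGGhhCc=8 EeGGhhcc=8 EeGgHhCc=16 EeGgHhcc=16 EeGghhCc=16 EeGghhcc=16 EeggHhCc=8 EeggHhcc=8 EegghhCc=8 Eegghhcc=8 eeGGHhCc=4 eeGGHhcc=4 eeGGhhCc=4 eeGGhhcc=4 eeGgHhCc=8 eeGgHhcc=8 eeGghhCc=8 eeGghhcc=8 eeggHhCc=4 eeggHhcc=4 eegghhCc=4 eegghhcc=4
ee G_ H_ C_ hits 12/256; gcd=4; 12÷4/256÷4 = 3/64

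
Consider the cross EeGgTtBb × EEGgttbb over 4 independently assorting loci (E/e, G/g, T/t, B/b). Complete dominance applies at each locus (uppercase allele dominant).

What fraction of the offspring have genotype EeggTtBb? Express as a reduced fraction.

EeGgTtBb gametes: EGTB×1, EGTb×1, EGtB×1, EGtb×1, EgTB×1, EgTb×1, EgtB×1, Egtb×1, eGTB×1, eGTb×1, eGtB×1, eGtb×1, egTB×1, egTb×1, egtB×1, egtb×1
EEGgttbb gametes: EGtb×8, Egtb×8
EeGgTtBb×EEGgttbb grid (16·16=256): EEGGTtBb=8 EEGGTtbb=8 EEGGttBb=8 EEGGttbb=8 EEGgTtBb=16 EEGgTtbb=16 EEGgttBb=16 EEGgttbb=16 EEggTtBb=8 EEggTtbb=8 EEggttBb=8 EEggttbb=8 EeGGTtBb=8 EeGGTtbb=8 EeGGttBb=8 EeGGttbb=8 EeGgTtBb=16 EeGgTtbb=16 EeGgttBb=16 EeGgttbb=16 EeggTtBb=8 EeggTtbb=8 EeggttBb=8 Eeggttbb=8
EeggTtBb hits 8/256; gcd=8; 8÷8/256÷8 = 1/32

P(EeggTtBb) = 1/32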